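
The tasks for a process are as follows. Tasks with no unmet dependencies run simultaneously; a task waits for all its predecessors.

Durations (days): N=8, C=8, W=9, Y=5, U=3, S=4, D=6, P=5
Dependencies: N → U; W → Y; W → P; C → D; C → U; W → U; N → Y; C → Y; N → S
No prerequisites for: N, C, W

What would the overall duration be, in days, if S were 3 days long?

As given, the longest chain is C→D = 8+6 = 14, so the finish is 14 days.
The longest path through S is only 12 days, so S has float 2.
That remains the longest chain; total 14 days.

14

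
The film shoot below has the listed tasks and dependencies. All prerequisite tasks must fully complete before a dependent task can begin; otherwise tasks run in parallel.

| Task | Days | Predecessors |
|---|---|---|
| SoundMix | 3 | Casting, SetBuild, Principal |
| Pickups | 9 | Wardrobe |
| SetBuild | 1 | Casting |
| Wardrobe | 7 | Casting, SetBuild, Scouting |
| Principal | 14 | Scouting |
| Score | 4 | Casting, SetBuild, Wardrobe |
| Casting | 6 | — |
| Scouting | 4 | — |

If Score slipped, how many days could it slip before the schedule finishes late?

The longest chain is Casting→SetBuild→Wardrobe→Pickups = 6+1+7+9 = 23; overall finish 23 days.
Longest path through Score: 18 days (earliest finish 18, latest finish 23).
Slack of Score = 19 − 14 = 5 days.

5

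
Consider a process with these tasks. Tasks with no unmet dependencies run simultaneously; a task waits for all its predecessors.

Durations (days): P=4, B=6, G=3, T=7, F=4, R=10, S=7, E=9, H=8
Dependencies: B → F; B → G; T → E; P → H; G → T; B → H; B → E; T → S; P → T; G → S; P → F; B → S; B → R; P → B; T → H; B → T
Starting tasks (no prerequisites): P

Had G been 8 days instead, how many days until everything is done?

34

Actual critical path: P→B→G→T→E = 4+6+3+7+9 = 29 ⇒ 29 days.
G is on the critical path; changing it to 8 makes that path 34 days.
No other chain overtakes it, so the finish is 34 days.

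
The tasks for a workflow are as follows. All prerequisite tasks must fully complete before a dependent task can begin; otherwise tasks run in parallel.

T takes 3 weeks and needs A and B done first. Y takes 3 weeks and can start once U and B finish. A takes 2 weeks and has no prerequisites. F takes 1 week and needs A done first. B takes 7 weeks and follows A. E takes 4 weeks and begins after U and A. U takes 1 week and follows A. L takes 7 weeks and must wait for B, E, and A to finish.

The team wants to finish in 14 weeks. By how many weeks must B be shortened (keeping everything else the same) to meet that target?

2

Current finish: 16 weeks; target: 14.
B is on every critical path, so each week cut from B cuts the finish by one (this holds down to a finish of 14).
Need 16 − 14 = 2 weeks off B → B becomes 5 weeks, finish becomes 14.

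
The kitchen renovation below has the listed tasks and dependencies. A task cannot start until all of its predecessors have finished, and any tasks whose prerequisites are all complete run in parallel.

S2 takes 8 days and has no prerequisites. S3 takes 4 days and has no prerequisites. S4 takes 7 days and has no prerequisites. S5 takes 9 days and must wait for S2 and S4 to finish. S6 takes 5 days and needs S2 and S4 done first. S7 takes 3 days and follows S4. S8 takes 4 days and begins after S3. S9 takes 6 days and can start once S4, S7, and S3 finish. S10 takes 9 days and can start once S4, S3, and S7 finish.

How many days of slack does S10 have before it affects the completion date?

0

Critical path: S4→S7→S10 = 7+3+9 = 19, so the finish is 19 days.
Longest path through S10: 19 days (earliest finish 19, latest finish 19).
So S10 can slip 19 − 19 = 0 days.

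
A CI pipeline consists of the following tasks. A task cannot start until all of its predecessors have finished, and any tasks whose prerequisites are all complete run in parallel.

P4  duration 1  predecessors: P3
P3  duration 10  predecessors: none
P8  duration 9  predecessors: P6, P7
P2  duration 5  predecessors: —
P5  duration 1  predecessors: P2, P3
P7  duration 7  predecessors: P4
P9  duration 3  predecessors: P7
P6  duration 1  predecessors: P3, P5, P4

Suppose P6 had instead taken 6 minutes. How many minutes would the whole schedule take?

Baseline: P3→P4→P7→P8 = 10+1+7+9 = 27 → 27 minutes.
P6 has 6 minutes of float (longest path through it is 21).
The critical path is still P3→P4→P7→P8; finish is now 27 minutes.

27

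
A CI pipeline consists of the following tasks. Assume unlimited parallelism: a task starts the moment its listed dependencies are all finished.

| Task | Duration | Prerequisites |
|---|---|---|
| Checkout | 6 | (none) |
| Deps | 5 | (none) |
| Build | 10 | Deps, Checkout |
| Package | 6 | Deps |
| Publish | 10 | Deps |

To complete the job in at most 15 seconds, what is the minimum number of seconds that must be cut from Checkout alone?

1

Current finish: 16 seconds; target: 15.
Checkout is on every critical path, so each second cut from Checkout cuts the finish by one (this holds down to a finish of 15).
Need 16 − 15 = 1 second off Checkout → Checkout becomes 5 seconds, finish becomes 15.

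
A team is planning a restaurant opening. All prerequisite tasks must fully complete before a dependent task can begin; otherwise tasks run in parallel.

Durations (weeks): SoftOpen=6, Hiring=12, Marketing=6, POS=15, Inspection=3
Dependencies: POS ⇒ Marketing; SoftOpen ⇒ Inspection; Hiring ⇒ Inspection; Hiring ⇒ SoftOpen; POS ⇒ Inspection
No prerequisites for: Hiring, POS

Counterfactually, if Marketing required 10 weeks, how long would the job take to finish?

As given, the longest chain is POS→Marketing = 15+6 = 21, so the finish is 21 weeks.
Marketing lies on that path, so at 10 weeks the path becomes 25 weeks.
The critical path is still POS→Marketing; finish is now 25 weeks.

25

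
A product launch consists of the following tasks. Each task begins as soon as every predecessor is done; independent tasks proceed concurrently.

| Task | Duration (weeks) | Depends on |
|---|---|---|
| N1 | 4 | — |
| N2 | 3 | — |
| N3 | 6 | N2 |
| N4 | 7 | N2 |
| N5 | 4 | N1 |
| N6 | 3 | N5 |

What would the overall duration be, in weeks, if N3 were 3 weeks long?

The binding path is N1→N5→N6 = 4+4+3 = 11; finish at 11 weeks.
The longest path through N3 is only 9 weeks, so N3 has float 2.
No other chain overtakes it, so the finish is 11 weeks.

11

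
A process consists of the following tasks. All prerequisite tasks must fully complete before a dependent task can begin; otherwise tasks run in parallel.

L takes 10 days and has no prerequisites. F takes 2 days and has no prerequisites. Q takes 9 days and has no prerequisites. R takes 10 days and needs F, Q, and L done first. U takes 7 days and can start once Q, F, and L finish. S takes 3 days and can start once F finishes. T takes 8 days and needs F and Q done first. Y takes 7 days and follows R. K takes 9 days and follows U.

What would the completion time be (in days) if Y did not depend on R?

Original critical path: L→R→Y = 10+10+7 = 27 ⇒ 27 days.
Without R→Y, Y's earliest start moves from 20 to 0.
New critical path: L→U→K = 10+7+9 = 26 ⇒ 26 days.

26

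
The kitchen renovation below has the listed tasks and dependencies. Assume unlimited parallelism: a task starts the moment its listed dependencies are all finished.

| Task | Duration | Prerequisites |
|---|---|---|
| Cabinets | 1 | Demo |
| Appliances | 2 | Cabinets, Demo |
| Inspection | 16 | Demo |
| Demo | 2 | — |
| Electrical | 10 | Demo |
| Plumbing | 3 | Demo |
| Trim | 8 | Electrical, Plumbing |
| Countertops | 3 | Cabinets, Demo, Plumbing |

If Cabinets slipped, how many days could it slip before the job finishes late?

The longest chain is Demo→Electrical→Trim = 2+10+8 = 20; overall finish 20 days.
Longest path through Cabinets: 6 days (earliest finish 3, latest finish 17).
Float = 20 − 6 = 14.

14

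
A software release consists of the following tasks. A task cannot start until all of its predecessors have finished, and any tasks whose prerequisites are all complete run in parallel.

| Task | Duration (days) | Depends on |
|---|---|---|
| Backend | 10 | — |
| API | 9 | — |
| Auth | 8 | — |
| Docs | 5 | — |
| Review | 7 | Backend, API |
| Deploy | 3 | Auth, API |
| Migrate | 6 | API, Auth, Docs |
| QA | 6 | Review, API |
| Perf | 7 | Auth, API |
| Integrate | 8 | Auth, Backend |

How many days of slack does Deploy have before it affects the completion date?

Critical path: Backend→Review→QA = 10+7+6 = 23, so the finish is 23 days.
Longest path through Deploy: 12 days (earliest finish 12, latest finish 23).
Slack of Deploy = 20 − 9 = 11 days.

11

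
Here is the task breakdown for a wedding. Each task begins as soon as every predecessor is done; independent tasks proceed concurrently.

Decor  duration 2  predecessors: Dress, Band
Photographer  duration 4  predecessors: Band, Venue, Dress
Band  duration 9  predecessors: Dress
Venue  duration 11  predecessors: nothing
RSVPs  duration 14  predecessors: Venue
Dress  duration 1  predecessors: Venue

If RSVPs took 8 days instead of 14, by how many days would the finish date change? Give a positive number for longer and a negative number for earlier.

0

Actual critical path: Venue→RSVPs = 11+14 = 25 ⇒ 25 days.
RSVPs lies on that path, so at 8 days the path becomes 19 days.
The binding chain switches to Venue→Dress→Band→Photographer = 11+1+9+4 = 25; finish 25 days.
Change in finish: 25 − 25 = +0 days.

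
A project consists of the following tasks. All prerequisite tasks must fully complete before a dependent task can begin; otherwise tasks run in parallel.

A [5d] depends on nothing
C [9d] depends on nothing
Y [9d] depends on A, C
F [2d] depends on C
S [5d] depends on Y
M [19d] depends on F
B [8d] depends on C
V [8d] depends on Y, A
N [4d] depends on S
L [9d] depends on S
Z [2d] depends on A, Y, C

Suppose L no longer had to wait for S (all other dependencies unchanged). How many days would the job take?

30

Before: longest chain C→Y→S→L = 9+9+5+9 = 32, finish 32.
Without S→L, L's earliest start moves from 23 to 0.
After: C→F→M = 9+2+19 = 30 → 30 days.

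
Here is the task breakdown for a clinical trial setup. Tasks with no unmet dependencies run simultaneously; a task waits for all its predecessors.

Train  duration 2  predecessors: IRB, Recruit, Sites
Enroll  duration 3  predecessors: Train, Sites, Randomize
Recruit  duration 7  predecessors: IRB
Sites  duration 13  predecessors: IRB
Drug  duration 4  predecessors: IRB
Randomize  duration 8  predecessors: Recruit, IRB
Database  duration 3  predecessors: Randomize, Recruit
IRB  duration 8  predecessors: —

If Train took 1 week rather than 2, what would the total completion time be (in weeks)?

26

Baseline: IRB→Sites→Train→Enroll = 8+13+2+3 = 26 → 26 weeks.
Since Train is critical, the -1 change carries straight to that chain (now 25 weeks).
New critical path: IRB→Recruit→Randomize→Enroll = 8+7+8+3 = 26 ⇒ 26 weeks.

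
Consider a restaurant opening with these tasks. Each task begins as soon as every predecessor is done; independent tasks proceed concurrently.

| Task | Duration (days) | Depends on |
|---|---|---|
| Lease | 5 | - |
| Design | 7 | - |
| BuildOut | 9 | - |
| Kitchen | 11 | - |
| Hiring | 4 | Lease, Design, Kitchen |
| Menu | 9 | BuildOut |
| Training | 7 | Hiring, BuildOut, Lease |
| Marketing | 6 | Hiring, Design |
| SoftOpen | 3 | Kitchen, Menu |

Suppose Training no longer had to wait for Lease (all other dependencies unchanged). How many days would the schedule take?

22

Before: longest chain Kitchen→Hiring→Training = 11+4+7 = 22, finish 22.
Dropping Lease→Training doesn't change Training's earliest start (15); another predecessor still binds.
The longest chain is now Kitchen→Hiring→Training = 11+4+7 = 22, so the schedule takes 22 days.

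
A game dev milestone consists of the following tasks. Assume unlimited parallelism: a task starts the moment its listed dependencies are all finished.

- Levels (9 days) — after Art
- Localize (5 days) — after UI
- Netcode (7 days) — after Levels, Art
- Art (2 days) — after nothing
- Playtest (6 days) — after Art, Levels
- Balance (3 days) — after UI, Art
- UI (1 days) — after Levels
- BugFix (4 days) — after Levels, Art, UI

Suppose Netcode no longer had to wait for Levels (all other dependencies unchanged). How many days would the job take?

17

Before: longest chain Art→Levels→Netcode = 2+9+7 = 18, finish 18.
Without Levels→Netcode, Netcode's earliest start moves from 11 to 2.
The longest chain is now Art→Levels→UI→Localize = 2+9+1+5 = 17, so the job takes 17 days.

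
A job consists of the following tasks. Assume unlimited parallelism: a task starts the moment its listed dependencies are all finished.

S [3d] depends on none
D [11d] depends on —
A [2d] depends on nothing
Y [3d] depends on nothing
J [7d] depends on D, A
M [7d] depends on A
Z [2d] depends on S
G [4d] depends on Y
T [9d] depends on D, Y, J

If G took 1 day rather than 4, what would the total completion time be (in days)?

Actual critical path: D→J→T = 11+7+9 = 27 ⇒ 27 days.
G has 20 days of float (longest path through it is 7).
No other chain overtakes it, so the finish is 27 days.

27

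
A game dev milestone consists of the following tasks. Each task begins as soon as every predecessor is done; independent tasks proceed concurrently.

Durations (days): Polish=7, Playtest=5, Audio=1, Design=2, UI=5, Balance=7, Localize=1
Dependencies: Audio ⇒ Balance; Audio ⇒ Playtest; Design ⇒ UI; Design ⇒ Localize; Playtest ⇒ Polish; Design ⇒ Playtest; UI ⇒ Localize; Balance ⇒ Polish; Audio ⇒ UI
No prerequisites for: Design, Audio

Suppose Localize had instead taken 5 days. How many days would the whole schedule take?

Critical path before the change: Audio→Balance→Polish = 1+7+7 = 15 giving 15 days.
The longest path through Localize is only 8 days, so Localize has float 7.
The critical path is still Audio→Balance→Polish; finish is now 15 days.

15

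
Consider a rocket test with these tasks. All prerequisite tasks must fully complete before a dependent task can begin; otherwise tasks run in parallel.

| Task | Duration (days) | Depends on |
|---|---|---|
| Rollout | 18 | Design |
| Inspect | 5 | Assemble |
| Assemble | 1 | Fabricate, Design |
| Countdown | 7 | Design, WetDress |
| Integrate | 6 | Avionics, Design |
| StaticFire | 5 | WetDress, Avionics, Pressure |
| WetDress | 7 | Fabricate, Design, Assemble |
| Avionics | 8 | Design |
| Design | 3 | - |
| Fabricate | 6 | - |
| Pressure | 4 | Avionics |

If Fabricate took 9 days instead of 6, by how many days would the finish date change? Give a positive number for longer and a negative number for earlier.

Baseline: Fabricate→Assemble→WetDress→Countdown = 6+1+7+7 = 21 → 21 days.
Fabricate lies on that path, so at 9 days the path becomes 24 days.
No other chain overtakes it, so the finish is 24 days.
Change in finish: 24 − 21 = +3 days.

3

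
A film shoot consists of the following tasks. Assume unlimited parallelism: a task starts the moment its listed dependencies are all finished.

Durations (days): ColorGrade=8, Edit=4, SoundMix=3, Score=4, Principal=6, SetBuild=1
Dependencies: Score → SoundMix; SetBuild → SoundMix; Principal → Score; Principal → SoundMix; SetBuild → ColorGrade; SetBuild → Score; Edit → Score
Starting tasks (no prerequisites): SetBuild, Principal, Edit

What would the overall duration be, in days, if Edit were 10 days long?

Actual critical path: Principal→Score→SoundMix = 6+4+3 = 13 ⇒ 13 days.
Edit has 2 days of float (longest path through it is 11).
New critical path: Edit→Score→SoundMix = 10+4+3 = 17 ⇒ 17 days.

17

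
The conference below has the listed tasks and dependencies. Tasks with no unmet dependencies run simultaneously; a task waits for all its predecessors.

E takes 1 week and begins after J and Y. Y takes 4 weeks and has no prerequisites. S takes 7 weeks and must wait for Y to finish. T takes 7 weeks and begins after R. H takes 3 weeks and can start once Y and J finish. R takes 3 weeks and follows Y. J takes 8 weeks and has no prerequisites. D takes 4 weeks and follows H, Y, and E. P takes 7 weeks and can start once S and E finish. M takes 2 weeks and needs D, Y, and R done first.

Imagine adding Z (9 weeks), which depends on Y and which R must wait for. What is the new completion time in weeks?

Originally the schedule takes 18 weeks.
With Z inserted, R now waits for max(Y, Z).
New critical path: Y→Z→R→T = 4+9+3+7 = 23 ⇒ 23 weeks.

23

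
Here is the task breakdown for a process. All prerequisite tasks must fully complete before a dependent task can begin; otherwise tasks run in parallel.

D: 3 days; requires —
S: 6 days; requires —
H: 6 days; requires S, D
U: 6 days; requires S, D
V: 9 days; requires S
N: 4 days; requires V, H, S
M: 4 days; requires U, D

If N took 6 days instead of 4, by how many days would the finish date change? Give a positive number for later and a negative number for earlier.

The binding path is S→V→N = 6+9+4 = 19; finish at 19 days.
N lies on that path, so at 6 days the path becomes 21 days.
The critical path is still S→V→N; finish is now 21 days.
Change in finish: 21 − 19 = +2 days.

2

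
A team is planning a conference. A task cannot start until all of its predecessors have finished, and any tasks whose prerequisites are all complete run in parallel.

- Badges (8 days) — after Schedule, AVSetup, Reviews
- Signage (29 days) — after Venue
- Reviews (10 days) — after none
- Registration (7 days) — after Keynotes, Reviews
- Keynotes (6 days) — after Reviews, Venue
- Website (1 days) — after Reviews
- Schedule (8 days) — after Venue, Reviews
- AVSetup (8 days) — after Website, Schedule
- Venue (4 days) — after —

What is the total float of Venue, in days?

1

Critical path: Reviews→Schedule→AVSetup→Badges = 10+8+8+8 = 34, so the finish is 34 days.
Longest path through Venue: 33 days (earliest finish 4, latest finish 5).
Float = 34 − 33 = 1.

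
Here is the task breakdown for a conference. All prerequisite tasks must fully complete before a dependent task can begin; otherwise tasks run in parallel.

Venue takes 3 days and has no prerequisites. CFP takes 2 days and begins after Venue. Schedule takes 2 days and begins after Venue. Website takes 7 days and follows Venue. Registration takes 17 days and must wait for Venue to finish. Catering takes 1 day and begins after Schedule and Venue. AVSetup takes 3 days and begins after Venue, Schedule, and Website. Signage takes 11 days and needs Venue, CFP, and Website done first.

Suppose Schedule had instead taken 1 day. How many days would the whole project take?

Critical path before the change: Venue→Website→Signage = 3+7+11 = 21 giving 21 days.
The longest path through Schedule is only 8 days, so Schedule has float 13.
The critical path is still Venue→Website→Signage; finish is now 21 days.

21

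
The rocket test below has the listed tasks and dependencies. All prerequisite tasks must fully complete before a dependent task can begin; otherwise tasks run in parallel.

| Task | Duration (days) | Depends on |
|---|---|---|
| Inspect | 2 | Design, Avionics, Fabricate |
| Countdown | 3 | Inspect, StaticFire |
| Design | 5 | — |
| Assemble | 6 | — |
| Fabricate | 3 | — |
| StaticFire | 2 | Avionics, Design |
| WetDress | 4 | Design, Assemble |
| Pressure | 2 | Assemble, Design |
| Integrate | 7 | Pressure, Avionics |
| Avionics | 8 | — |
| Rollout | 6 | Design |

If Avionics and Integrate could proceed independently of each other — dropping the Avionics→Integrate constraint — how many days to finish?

15

With the dependency in place, Avionics→Integrate = 8+7 = 15 sets the finish at 15 days.
Dropping Avionics→Integrate doesn't change Integrate's earliest start (8); another predecessor still binds.
The longest chain is now Assemble→Pressure→Integrate = 6+2+7 = 15, so the rocket test takes 15 days.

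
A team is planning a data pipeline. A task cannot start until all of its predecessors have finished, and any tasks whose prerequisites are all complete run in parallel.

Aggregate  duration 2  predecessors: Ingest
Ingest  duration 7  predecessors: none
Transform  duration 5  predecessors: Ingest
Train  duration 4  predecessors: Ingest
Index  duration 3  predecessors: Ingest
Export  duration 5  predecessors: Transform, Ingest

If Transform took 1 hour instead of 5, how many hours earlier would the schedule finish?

Actual critical path: Ingest→Transform→Export = 7+5+5 = 17 ⇒ 17 hours.
Transform lies on that path, so at 1 hour the path becomes 13 hours.
That remains the longest chain; total 13 hours.
Change in finish: 13 − 17 = -4 hours.

4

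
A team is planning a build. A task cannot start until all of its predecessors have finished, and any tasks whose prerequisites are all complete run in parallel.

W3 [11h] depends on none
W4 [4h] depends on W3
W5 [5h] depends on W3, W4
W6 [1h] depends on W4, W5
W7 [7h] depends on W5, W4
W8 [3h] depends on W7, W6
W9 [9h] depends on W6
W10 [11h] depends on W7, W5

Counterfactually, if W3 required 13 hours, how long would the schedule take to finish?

Critical path before the change: W3→W4→W5→W7→W10 = 11+4+5+7+11 = 38 giving 38 hours.
Since W3 is critical, the +2 change carries straight to that chain (now 40 hours).
The critical path is still W3→W4→W5→W7→W10; finish is now 40 hours.

40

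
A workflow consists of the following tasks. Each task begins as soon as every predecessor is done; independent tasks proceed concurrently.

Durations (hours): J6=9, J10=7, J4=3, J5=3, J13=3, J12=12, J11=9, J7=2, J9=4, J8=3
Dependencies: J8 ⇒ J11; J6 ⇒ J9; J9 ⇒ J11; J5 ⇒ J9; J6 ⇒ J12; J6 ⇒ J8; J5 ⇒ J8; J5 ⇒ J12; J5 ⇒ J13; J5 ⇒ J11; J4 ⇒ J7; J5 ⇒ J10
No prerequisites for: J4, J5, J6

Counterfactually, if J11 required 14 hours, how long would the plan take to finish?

27

Baseline: J6→J9→J11 = 9+4+9 = 22 → 22 hours.
J11 lies on that path, so at 14 hours the path becomes 27 hours.
No other chain overtakes it, so the finish is 27 hours.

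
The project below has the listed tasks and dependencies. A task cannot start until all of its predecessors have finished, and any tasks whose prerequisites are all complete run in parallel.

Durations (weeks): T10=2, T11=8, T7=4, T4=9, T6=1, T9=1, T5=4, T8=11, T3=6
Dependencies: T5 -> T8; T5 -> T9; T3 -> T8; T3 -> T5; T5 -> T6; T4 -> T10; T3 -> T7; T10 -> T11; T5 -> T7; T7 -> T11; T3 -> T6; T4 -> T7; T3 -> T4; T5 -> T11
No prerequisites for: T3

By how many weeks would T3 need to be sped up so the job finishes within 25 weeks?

Current finish: 27 weeks; target: 25.
T3 is on every critical path, so each week cut from T3 cuts the finish by one (this holds down to a finish of 22).
Need 27 − 25 = 2 weeks off T3 → T3 becomes 4 weeks, finish becomes 25.

2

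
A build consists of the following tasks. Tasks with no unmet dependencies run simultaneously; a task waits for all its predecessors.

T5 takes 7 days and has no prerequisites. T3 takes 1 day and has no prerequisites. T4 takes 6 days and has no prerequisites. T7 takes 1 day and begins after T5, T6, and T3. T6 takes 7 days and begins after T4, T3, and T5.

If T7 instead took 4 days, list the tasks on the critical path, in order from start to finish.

T5, T6, T7

As given, the longest chain is T5→T6→T7 = 7+7+1 = 15, so the finish is 15 days.
T7 lies on that path, so at 4 days the path becomes 18 days.
No other chain overtakes it, so the finish is 18 days.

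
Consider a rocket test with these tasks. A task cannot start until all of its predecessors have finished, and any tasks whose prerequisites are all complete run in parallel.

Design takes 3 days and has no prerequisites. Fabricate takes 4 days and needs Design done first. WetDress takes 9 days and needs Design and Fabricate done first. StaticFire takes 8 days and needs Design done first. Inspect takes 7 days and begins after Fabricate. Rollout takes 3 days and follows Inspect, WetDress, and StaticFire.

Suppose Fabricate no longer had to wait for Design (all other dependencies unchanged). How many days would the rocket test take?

16

With the dependency in place, Design→Fabricate→WetDress→Rollout = 3+4+9+3 = 19 sets the finish at 19 days.
Without Design→Fabricate, Fabricate's earliest start moves from 3 to 0.
After: Fabricate→WetDress→Rollout = 4+9+3 = 16 → 16 days.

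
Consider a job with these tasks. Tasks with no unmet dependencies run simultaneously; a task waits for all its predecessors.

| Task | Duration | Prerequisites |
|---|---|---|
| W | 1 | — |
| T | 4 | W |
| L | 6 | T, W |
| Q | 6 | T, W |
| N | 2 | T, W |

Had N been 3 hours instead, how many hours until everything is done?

As given, the longest chain is W→T→L = 1+4+6 = 11, so the finish is 11 hours.
N has 4 hours of float (longest path through it is 7).
The critical path is still W→T→L; finish is now 11 hours.

11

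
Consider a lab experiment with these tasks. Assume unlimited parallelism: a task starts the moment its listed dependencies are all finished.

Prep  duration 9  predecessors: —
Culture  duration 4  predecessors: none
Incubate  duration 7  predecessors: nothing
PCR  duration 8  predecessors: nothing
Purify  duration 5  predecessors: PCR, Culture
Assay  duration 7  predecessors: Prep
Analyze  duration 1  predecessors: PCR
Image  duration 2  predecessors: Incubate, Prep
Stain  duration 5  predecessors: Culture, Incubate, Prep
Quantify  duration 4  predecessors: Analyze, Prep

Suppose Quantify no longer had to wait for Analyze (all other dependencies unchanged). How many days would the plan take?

Original critical path: Prep→Assay = 9+7 = 16 ⇒ 16 days.
Dropping Analyze→Quantify doesn't change Quantify's earliest start (9); another predecessor still binds.
After: Prep→Assay = 9+7 = 16 → 16 days.

16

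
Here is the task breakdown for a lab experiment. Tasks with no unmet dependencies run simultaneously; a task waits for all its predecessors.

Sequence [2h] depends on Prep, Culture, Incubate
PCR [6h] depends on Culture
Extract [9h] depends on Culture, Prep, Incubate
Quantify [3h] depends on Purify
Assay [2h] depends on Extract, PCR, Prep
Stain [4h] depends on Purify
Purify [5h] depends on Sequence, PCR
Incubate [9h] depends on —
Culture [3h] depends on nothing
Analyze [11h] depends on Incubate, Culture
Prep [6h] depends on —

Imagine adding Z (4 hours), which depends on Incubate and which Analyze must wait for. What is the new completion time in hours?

24

Originally the lab experiment takes 20 hours.
With Z inserted, Analyze now waits for max(Incubate, Culture, Z).
New critical path: Incubate→Z→Analyze = 9+4+11 = 24 ⇒ 24 hours.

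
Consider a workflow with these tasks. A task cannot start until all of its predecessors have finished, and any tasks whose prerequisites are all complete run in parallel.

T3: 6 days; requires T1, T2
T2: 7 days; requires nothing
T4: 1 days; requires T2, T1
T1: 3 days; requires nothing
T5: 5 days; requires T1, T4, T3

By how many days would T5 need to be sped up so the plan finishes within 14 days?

4

Current finish: 18 days; target: 14.
T5 is on every critical path, so each day cut from T5 cuts the finish by one (this holds down to a finish of 14).
Need 18 − 14 = 4 days off T5 → T5 becomes 1 day, finish becomes 14.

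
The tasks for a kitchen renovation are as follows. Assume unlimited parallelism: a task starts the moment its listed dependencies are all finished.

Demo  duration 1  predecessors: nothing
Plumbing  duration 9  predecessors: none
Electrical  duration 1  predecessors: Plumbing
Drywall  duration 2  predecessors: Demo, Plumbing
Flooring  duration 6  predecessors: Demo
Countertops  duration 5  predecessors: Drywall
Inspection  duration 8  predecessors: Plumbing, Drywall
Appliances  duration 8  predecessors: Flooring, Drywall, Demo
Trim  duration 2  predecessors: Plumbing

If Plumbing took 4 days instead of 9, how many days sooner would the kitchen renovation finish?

4

As given, the longest chain is Plumbing→Drywall→Inspection = 9+2+8 = 19, so the finish is 19 days.
Plumbing is on the critical path; changing it to 4 makes that path 14 days.
The binding chain switches to Demo→Flooring→Appliances = 1+6+8 = 15; finish 15 days.
Change in finish: 15 − 19 = -4 days.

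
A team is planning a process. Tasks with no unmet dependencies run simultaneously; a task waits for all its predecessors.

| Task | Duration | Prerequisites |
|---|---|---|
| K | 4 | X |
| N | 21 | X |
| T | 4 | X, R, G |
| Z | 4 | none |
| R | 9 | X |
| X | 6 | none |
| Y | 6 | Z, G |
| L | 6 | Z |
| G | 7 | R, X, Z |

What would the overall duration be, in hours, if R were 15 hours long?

As given, the longest chain is X→R→G→Y = 6+9+7+6 = 28, so the finish is 28 hours.
R lies on that path, so at 15 hours the path becomes 34 hours.
The critical path is still X→R→G→Y; finish is now 34 hours.

34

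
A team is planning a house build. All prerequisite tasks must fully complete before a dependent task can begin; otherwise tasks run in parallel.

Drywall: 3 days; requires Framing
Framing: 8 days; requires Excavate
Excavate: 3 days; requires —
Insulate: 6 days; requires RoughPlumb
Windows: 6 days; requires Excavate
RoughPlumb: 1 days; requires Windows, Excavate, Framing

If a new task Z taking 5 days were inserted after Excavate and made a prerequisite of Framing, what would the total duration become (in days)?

23

Originally the job takes 18 days.
With Z inserted, Framing now waits for max(Excavate, Z).
New critical path: Excavate→Z→Framing→RoughPlumb→Insulate = 3+5+8+1+6 = 23 ⇒ 23 days.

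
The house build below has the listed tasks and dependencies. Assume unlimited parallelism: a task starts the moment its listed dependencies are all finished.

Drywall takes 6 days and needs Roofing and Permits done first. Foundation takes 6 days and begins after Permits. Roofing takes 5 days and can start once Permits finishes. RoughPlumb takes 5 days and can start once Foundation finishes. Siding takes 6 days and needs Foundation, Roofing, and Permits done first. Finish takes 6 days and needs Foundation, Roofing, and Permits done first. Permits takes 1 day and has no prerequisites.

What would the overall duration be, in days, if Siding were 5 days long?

Actual critical path: Permits→Foundation→Siding = 1+6+6 = 13 ⇒ 13 days.
Since Siding is critical, the -1 change carries straight to that chain (now 12 days).
New critical path: Permits→Foundation→Finish = 1+6+6 = 13 ⇒ 13 days.

13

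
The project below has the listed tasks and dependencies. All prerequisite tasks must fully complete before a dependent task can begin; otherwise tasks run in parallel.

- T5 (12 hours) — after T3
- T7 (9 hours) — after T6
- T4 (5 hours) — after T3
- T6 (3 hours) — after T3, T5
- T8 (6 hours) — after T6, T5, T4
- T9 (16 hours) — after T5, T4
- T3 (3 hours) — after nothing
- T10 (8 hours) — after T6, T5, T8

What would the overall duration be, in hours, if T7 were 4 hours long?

32

Actual critical path: T3→T5→T6→T8→T10 = 3+12+3+6+8 = 32 ⇒ 32 hours.
T7 is off the critical path — its longest chain is 27 hours, giving 5 of slack.
No other chain overtakes it, so the finish is 32 hours.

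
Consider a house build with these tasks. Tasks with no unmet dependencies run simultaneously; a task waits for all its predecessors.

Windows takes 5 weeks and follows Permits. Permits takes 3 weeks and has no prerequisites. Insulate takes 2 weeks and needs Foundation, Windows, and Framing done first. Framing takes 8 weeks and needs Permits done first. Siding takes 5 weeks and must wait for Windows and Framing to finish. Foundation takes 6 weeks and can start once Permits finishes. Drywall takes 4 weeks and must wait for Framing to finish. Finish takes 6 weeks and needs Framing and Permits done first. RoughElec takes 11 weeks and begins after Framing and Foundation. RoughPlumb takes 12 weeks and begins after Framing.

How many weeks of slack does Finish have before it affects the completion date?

Permits→Framing→RoughPlumb = 3+8+12 = 23 sets the makespan at 23 weeks.
Finish finishes as early as 17 and must finish by 23.
Float = 23 − 17 = 6.

6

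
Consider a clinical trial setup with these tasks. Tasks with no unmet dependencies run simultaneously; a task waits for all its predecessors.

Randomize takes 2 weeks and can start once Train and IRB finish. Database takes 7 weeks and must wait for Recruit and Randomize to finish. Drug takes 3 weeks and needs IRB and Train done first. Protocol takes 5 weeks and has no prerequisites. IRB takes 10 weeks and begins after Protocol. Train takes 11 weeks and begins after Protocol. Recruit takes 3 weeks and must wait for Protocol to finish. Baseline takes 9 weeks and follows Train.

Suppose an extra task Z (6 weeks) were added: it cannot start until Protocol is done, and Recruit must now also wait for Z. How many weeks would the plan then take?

25

Originally the plan takes 25 weeks.
With Z inserted, Recruit now waits for max(Protocol, Z).
New critical path: Protocol→Train→Randomize→Database = 5+11+2+7 = 25 ⇒ 25 weeks.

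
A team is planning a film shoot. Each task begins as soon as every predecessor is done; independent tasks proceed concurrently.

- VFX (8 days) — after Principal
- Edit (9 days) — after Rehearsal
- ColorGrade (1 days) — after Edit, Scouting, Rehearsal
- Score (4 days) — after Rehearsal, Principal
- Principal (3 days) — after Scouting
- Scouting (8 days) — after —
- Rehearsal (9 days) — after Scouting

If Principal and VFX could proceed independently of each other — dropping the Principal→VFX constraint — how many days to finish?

With the dependency in place, Scouting→Rehearsal→Edit→ColorGrade = 8+9+9+1 = 27 sets the finish at 27 days.
Without Principal→VFX, VFX's earliest start moves from 11 to 0.
The longest chain is now Scouting→Rehearsal→Edit→ColorGrade = 8+9+9+1 = 27, so the job takes 27 days.

27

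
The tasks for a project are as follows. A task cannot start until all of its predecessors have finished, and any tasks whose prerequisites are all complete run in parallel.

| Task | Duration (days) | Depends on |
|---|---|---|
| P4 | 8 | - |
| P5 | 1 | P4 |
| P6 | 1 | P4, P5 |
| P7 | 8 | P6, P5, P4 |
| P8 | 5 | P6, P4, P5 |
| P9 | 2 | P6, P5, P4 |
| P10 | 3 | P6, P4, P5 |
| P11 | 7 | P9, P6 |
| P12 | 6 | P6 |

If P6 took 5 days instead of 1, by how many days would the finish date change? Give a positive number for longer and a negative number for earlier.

4

Actual critical path: P4→P5→P6→P9→P11 = 8+1+1+2+7 = 19 ⇒ 19 days.
P6 is on the critical path; changing it to 5 makes that path 23 days.
That remains the longest chain; total 23 days.
Change in finish: 23 − 19 = +4 days.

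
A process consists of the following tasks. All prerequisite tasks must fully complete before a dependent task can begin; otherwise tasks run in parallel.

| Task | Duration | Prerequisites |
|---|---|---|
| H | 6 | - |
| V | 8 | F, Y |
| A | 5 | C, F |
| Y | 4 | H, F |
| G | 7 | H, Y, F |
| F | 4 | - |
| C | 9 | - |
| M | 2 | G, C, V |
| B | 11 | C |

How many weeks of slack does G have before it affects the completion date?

1

Critical path: C→B = 9+11 = 20, so the finish is 20 weeks.
Longest path through G: 19 weeks (earliest finish 17, latest finish 18).
Float = 20 − 19 = 1.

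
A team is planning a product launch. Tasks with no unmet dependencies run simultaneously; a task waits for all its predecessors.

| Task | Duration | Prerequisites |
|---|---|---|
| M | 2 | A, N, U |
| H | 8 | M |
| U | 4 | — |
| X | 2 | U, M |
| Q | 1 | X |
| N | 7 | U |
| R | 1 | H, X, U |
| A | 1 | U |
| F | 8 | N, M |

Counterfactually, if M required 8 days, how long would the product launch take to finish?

28

Actual critical path: U→N→M→H→R = 4+7+2+8+1 = 22 ⇒ 22 days.
M is on the critical path; changing it to 8 makes that path 28 days.
That remains the longest chain; total 28 days.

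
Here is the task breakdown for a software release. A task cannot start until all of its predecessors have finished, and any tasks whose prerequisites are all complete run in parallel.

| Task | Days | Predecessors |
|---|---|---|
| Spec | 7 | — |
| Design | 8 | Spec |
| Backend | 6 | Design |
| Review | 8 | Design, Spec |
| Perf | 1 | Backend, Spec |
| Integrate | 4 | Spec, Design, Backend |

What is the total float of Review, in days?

Critical path: Spec→Design→Backend→Integrate = 7+8+6+4 = 25, so the finish is 25 days.
Review finishes as early as 23 and must finish by 25.
Float = 25 − 23 = 2.

2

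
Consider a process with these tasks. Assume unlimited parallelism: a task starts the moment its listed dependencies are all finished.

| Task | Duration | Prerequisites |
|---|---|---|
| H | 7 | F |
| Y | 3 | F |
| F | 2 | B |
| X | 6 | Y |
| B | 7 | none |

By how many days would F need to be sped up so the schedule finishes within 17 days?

Current finish: 18 days; target: 17.
F is on every critical path, so each day cut from F cuts the finish by one (this holds down to a finish of 17).
Need 18 − 17 = 1 day off F → F becomes 1 day, finish becomes 17.

1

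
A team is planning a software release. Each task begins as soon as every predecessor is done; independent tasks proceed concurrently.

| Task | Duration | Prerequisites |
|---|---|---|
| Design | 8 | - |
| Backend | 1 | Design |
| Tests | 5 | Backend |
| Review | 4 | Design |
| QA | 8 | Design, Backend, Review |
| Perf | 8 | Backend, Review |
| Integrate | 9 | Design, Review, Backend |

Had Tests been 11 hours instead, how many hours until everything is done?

The binding path is Design→Review→Integrate = 8+4+9 = 21; finish at 21 hours.
Tests has 7 hours of float (longest path through it is 14).
The critical path is still Design→Review→Integrate; finish is now 21 hours.

21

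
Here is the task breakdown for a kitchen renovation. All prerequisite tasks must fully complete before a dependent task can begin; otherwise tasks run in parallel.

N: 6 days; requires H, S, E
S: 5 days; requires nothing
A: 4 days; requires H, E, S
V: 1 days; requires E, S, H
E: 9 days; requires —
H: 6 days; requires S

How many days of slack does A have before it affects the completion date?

Critical path: S→H→N = 5+6+6 = 17, so the finish is 17 days.
The longest chain containing A totals 15 days.
Float = 17 − 15 = 2.

2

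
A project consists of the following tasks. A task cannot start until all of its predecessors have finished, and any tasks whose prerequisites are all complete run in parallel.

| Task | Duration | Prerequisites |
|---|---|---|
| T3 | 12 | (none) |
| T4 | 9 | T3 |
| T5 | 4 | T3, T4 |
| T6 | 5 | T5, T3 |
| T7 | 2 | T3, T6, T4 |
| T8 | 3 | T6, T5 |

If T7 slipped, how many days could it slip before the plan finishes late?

1

The longest chain is T3→T4→T5→T6→T8 = 12+9+4+5+3 = 33; overall finish 33 days.
The longest chain containing T7 totals 32 days.
Slack of T7 = 31 − 30 = 1 day.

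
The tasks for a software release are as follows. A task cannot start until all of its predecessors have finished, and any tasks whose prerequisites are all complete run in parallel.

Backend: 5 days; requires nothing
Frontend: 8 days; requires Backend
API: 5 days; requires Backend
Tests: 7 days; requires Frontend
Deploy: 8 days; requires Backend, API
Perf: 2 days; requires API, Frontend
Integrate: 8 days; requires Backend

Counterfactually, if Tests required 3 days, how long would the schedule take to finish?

18

Baseline: Backend→Frontend→Tests = 5+8+7 = 20 → 20 days.
Tests is on the critical path; changing it to 3 makes that path 16 days.
New critical path: Backend→API→Deploy = 5+5+8 = 18 ⇒ 18 days.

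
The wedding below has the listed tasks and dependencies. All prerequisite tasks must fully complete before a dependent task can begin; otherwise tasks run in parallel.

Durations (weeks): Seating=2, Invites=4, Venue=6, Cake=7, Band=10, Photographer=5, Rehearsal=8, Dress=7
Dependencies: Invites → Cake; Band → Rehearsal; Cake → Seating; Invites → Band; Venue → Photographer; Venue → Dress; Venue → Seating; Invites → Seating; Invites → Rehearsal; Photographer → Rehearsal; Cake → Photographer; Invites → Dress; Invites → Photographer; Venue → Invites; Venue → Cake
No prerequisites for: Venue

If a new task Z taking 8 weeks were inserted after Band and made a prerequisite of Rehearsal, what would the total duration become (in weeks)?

36

Originally the project takes 30 weeks.
With Z inserted, Rehearsal now waits for max(Invites, Band, Photographer, Z).
New critical path: Venue→Invites→Band→Z→Rehearsal = 6+4+10+8+8 = 36 ⇒ 36 weeks.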